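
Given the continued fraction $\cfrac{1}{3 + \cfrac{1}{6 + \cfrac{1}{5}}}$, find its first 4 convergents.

0/1, 1/3, 6/19, 31/98

Using the convergent recurrence p_i = a_i*p_{i-1} + p_{i-2}, q_i = a_i*q_{i-1} + q_{i-2} with p_{-2}=0, p_{-1}=1, q_{-2}=1, q_{-1}=0:
  i=0: a_0=0, p_0 = 0*1 + 0 = 0, q_0 = 0*0 + 1 = 1.
  i=1: a_1=3, p_1 = 3*0 + 1 = 1, q_1 = 3*1 + 0 = 3.
  i=2: a_2=6, p_2 = 6*1 + 0 = 6, q_2 = 6*3 + 1 = 19.
  i=3: a_3=5, p_3 = 5*6 + 1 = 31, q_3 = 5*19 + 3 = 98.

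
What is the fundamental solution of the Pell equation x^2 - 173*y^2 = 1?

(x, y) = (2499849, 190060)

First expand sqrt(173) as a continued fraction. With x_i = (sqrt(173) + m_i)/d_i and (m_0, d_0) = (0, 1): a_0 = floor(sqrt(173)) = 13, since 13^2 = 169 <= 173 < 196 = 14^2.
Iterate m_{i+1} = d_i*a_i - m_i, d_{i+1} = (173 - m_{i+1}^2)/d_i, a_{i+1} = floor((a_0 + m_{i+1})/d_{i+1}):
  m_1 = 1*13 - 0 = 13, d_1 = (173 - 13^2)/1 = 4/1 = 4, a_1 = floor((13 + 13)/4) = 6.
  m_2 = 4*6 - 13 = 11, d_2 = (173 - 11^2)/4 = 52/4 = 13, a_2 = floor((13 + 11)/13) = 1.
  m_3 = 13*1 - 11 = 2, d_3 = (173 - 2^2)/13 = 169/13 = 13, a_3 = floor((13 + 2)/13) = 1.
  m_4 = 13*1 - 2 = 11, d_4 = (173 - 11^2)/13 = 52/13 = 4, a_4 = floor((13 + 11)/4) = 6.
  m_5 = 4*6 - 11 = 13, d_5 = (173 - 13^2)/4 = 4/4 = 1, a_5 = floor((13 + 13)/1) = 26.
  m_6 = 1*26 - 13 = 13, d_6 = (173 - 13^2)/1 = 4/1 = 4: (m_6, d_6) = (m_1, d_1) = (13, 4), so from here the quotients repeat a_1, ..., a_5; the period length is 5.
So sqrt(173) = [13; (6, 1, 1, 6, 26)] with period length k = 5.
k is odd, so (p_{k-1}, q_{k-1}) only solves x^2 - 173y^2 = -1 and the fundamental solution of x^2 - 173y^2 = 1 is (p_{2k-1}, q_{2k-1}) = (p_9, q_9); compute convergents through index 9, running through the period twice.
Convergents (p_i = a_i*p_{i-1} + p_{i-2}, q_i = a_i*q_{i-1} + q_{i-2} with p_{-2}=0, p_{-1}=1, q_{-2}=1, q_{-1}=0):
  i=0: a_0=13, p_0 = 13*1 + 0 = 13, q_0 = 13*0 + 1 = 1.
  i=1: a_1=6, p_1 = 6*13 + 1 = 79, q_1 = 6*1 + 0 = 6.
  i=2: a_2=1, p_2 = 1*79 + 13 = 92, q_2 = 1*6 + 1 = 7.
  i=3: a_3=1, p_3 = 1*92 + 79 = 171, q_3 = 1*7 + 6 = 13.
  i=4: a_4=6, p_4 = 6*171 + 92 = 1118, q_4 = 6*13 + 7 = 85.
  i=5: a_5=26, p_5 = 26*1118 + 171 = 29239, q_5 = 26*85 + 13 = 2223.
  i=6: a_6=6, p_6 = 6*29239 + 1118 = 176552, q_6 = 6*2223 + 85 = 13423.
  i=7: a_7=1, p_7 = 1*176552 + 29239 = 205791, q_7 = 1*13423 + 2223 = 15646.
  i=8: a_8=1, p_8 = 1*205791 + 176552 = 382343, q_8 = 1*15646 + 13423 = 29069.
  i=9: a_9=6, p_9 = 6*382343 + 205791 = 2499849, q_9 = 6*29069 + 15646 = 190060.
Indeed p_4^2 - 173*q_4^2 = 1249924 - 1249925 = -1, not +1.
Check: 2499849^2 - 173*190060^2 = 6249245022801 - 6249245022800 = 1, so (x, y) = (2499849, 190060) solves the equation, and by the theorem it is the least positive solution.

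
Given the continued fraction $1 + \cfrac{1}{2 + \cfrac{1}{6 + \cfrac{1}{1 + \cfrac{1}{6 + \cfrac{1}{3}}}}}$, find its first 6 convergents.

1/1, 3/2, 19/13, 22/15, 151/103, 475/324

Using the convergent recurrence p_i = a_i*p_{i-1} + p_{i-2}, q_i = a_i*q_{i-1} + q_{i-2} with p_{-2}=0, p_{-1}=1, q_{-2}=1, q_{-1}=0:
  i=0: a_0=1, p_0 = 1*1 + 0 = 1, q_0 = 1*0 + 1 = 1.
  i=1: a_1=2, p_1 = 2*1 + 1 = 3, q_1 = 2*1 + 0 = 2.
  i=2: a_2=6, p_2 = 6*3 + 1 = 19, q_2 = 6*2 + 1 = 13.
  i=3: a_3=1, p_3 = 1*19 + 3 = 22, q_3 = 1*13 + 2 = 15.
  i=4: a_4=6, p_4 = 6*22 + 19 = 151, q_4 = 6*15 + 13 = 103.
  i=5: a_5=3, p_5 = 3*151 + 22 = 475, q_5 = 3*103 + 15 = 324.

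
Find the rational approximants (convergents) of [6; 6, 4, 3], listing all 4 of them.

6/1, 37/6, 154/25, 499/81

Using the convergent recurrence p_i = a_i*p_{i-1} + p_{i-2}, q_i = a_i*q_{i-1} + q_{i-2} with p_{-2}=0, p_{-1}=1, q_{-2}=1, q_{-1}=0:
  i=0: a_0=6, p_0 = 6*1 + 0 = 6, q_0 = 6*0 + 1 = 1.
  i=1: a_1=6, p_1 = 6*6 + 1 = 37, q_1 = 6*1 + 0 = 6.
  i=2: a_2=4, p_2 = 4*37 + 6 = 154, q_2 = 4*6 + 1 = 25.
  i=3: a_3=3, p_3 = 3*154 + 37 = 499, q_3 = 3*25 + 6 = 81.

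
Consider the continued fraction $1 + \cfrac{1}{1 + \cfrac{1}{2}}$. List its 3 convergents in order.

Using the convergent recurrence p_i = a_i*p_{i-1} + p_{i-2}, q_i = a_i*q_{i-1} + q_{i-2} with p_{-2}=0, p_{-1}=1, q_{-2}=1, q_{-1}=0:
  i=0: a_0=1, p_0 = 1*1 + 0 = 1, q_0 = 1*0 + 1 = 1.
  i=1: a_1=1, p_1 = 1*1 + 1 = 2, q_1 = 1*1 + 0 = 1.
  i=2: a_2=2, p_2 = 2*2 + 1 = 5, q_2 = 2*1 + 1 = 3.

1/1, 2/1, 5/3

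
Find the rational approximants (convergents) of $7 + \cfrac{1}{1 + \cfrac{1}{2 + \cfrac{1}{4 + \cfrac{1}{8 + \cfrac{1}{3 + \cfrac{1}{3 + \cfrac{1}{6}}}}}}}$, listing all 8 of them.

7/1, 8/1, 23/3, 100/13, 823/107, 2569/334, 8530/1109, 53749/6988

Using the convergent recurrence p_i = a_i*p_{i-1} + p_{i-2}, q_i = a_i*q_{i-1} + q_{i-2} with p_{-2}=0, p_{-1}=1, q_{-2}=1, q_{-1}=0:
  i=0: a_0=7, p_0 = 7*1 + 0 = 7, q_0 = 7*0 + 1 = 1.
  i=1: a_1=1, p_1 = 1*7 + 1 = 8, q_1 = 1*1 + 0 = 1.
  i=2: a_2=2, p_2 = 2*8 + 7 = 23, q_2 = 2*1 + 1 = 3.
  i=3: a_3=4, p_3 = 4*23 + 8 = 100, q_3 = 4*3 + 1 = 13.
  i=4: a_4=8, p_4 = 8*100 + 23 = 823, q_4 = 8*13 + 3 = 107.
  i=5: a_5=3, p_5 = 3*823 + 100 = 2569, q_5 = 3*107 + 13 = 334.
  i=6: a_6=3, p_6 = 3*2569 + 823 = 8530, q_6 = 3*334 + 107 = 1109.
  i=7: a_7=6, p_7 = 6*8530 + 2569 = 53749, q_7 = 6*1109 + 334 = 6988.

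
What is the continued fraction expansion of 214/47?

[4; 1, 1, 4, 5]

Run the Euclidean algorithm on 214 and 47; the successive quotients are the partial quotients a_0, a_1, ... (each step inverts the fractional part left over by the previous one):
  214 = 4*47 + 26, so a_0 = 4.
  47 = 1*26 + 21, so a_1 = 1.
  26 = 1*21 + 5, so a_2 = 1.
  21 = 4*5 + 1, so a_3 = 4.
  5 = 5*1 + 0, so a_4 = 5.
The remainder reaches 0 after 5 divisions, so the expansion has 5 partial quotients, read off in order.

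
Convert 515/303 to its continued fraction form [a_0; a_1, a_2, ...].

[1; 1, 2, 3, 30]

Run the Euclidean algorithm on 515 and 303; the successive quotients are the partial quotients a_0, a_1, ... (each step inverts the fractional part left over by the previous one):
  515 = 1*303 + 212, so a_0 = 1.
  303 = 1*212 + 91, so a_1 = 1.
  212 = 2*91 + 30, so a_2 = 2.
  91 = 3*30 + 1, so a_3 = 3.
  30 = 30*1 + 0, so a_4 = 30.
The remainder reaches 0 after 5 divisions, so the expansion has 5 partial quotients, read off in order.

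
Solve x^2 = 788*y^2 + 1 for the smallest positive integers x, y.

(x, y) = (393, 14)

First expand sqrt(788) as a continued fraction. With x_i = (sqrt(788) + m_i)/d_i and (m_0, d_0) = (0, 1): a_0 = floor(sqrt(788)) = 28, since 28^2 = 784 <= 788 < 841 = 29^2.
Iterate m_{i+1} = d_i*a_i - m_i, d_{i+1} = (788 - m_{i+1}^2)/d_i, a_{i+1} = floor((a_0 + m_{i+1})/d_{i+1}):
  m_1 = 1*28 - 0 = 28, d_1 = (788 - 28^2)/1 = 4/1 = 4, a_1 = floor((28 + 28)/4) = 14.
  m_2 = 4*14 - 28 = 28, d_2 = (788 - 28^2)/4 = 4/4 = 1, a_2 = floor((28 + 28)/1) = 56.
  m_3 = 1*56 - 28 = 28, d_3 = (788 - 28^2)/1 = 4/1 = 4: (m_3, d_3) = (m_1, d_1) = (28, 4), so from here the quotients repeat a_1, a_2; the period length is 2.
So sqrt(788) = [28; (14, 56)] with period length k = 2.
k is even, so the fundamental solution of x^2 - 788y^2 = 1 is (p_{k-1}, q_{k-1}) = (p_1, q_1); compute convergents through index 1.
Convergents (p_i = a_i*p_{i-1} + p_{i-2}, q_i = a_i*q_{i-1} + q_{i-2} with p_{-2}=0, p_{-1}=1, q_{-2}=1, q_{-1}=0):
  i=0: a_0=28, p_0 = 28*1 + 0 = 28, q_0 = 28*0 + 1 = 1.
  i=1: a_1=14, p_1 = 14*28 + 1 = 393, q_1 = 14*1 + 0 = 14.
Check: 393^2 - 788*14^2 = 154449 - 154448 = 1, so (x, y) = (393, 14) solves the equation, and by the theorem it is the least positive solution.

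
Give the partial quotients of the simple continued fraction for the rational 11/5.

Run the Euclidean algorithm on 11 and 5; the successive quotients are the partial quotients a_0, a_1, ... (each step inverts the fractional part left over by the previous one):
  11 = 2*5 + 1, so a_0 = 2.
  5 = 5*1 + 0, so a_1 = 5.
The remainder reaches 0 after 2 divisions, so the expansion has 2 partial quotients, read off in order.

[2; 5]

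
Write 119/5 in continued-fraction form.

[23; 1, 4]

Run the Euclidean algorithm on 119 and 5; the successive quotients are the partial quotients a_0, a_1, ... (each step inverts the fractional part left over by the previous one):
  119 = 23*5 + 4, so a_0 = 23.
  5 = 1*4 + 1, so a_1 = 1.
  4 = 4*1 + 0, so a_2 = 4.
The remainder reaches 0 after 3 divisions, so the expansion has 3 partial quotients, read off in order.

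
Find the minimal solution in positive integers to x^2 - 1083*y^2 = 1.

First expand sqrt(1083) as a continued fraction. With x_i = (sqrt(1083) + m_i)/d_i and (m_0, d_0) = (0, 1): a_0 = floor(sqrt(1083)) = 32, since 32^2 = 1024 <= 1083 < 1089 = 33^2.
Iterate m_{i+1} = d_i*a_i - m_i, d_{i+1} = (1083 - m_{i+1}^2)/d_i, a_{i+1} = floor((a_0 + m_{i+1})/d_{i+1}):
  m_1 = 1*32 - 0 = 32, d_1 = (1083 - 32^2)/1 = 59/1 = 59, a_1 = floor((32 + 32)/59) = 1.
  m_2 = 59*1 - 32 = 27, d_2 = (1083 - 27^2)/59 = 354/59 = 6, a_2 = floor((32 + 27)/6) = 9.
  m_3 = 6*9 - 27 = 27, d_3 = (1083 - 27^2)/6 = 354/6 = 59, a_3 = floor((32 + 27)/59) = 1.
  m_4 = 59*1 - 27 = 32, d_4 = (1083 - 32^2)/59 = 59/59 = 1, a_4 = floor((32 + 32)/1) = 64.
  m_5 = 1*64 - 32 = 32, d_5 = (1083 - 32^2)/1 = 59/1 = 59: (m_5, d_5) = (m_1, d_1) = (32, 59), so from here the quotients repeat a_1, ..., a_4; the period length is 4.
So sqrt(1083) = [32; (1, 9, 1, 64)] with period length k = 4.
k is even, so the fundamental solution of x^2 - 1083y^2 = 1 is (p_{k-1}, q_{k-1}) = (p_3, q_3); compute convergents through index 3.
Convergents (p_i = a_i*p_{i-1} + p_{i-2}, q_i = a_i*q_{i-1} + q_{i-2} with p_{-2}=0, p_{-1}=1, q_{-2}=1, q_{-1}=0):
  i=0: a_0=32, p_0 = 32*1 + 0 = 32, q_0 = 32*0 + 1 = 1.
  i=1: a_1=1, p_1 = 1*32 + 1 = 33, q_1 = 1*1 + 0 = 1.
  i=2: a_2=9, p_2 = 9*33 + 32 = 329, q_2 = 9*1 + 1 = 10.
  i=3: a_3=1, p_3 = 1*329 + 33 = 362, q_3 = 1*10 + 1 = 11.
Check: 362^2 - 1083*11^2 = 131044 - 131043 = 1, so (x, y) = (362, 11) solves the equation, and by the theorem it is the least positive solution.

(x, y) = (362, 11)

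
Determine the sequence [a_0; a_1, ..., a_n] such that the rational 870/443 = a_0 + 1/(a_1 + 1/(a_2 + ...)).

[1; 1, 26, 1, 2, 5]

Run the Euclidean algorithm on 870 and 443; the successive quotients are the partial quotients a_0, a_1, ... (each step inverts the fractional part left over by the previous one):
  870 = 1*443 + 427, so a_0 = 1.
  443 = 1*427 + 16, so a_1 = 1.
  427 = 26*16 + 11, so a_2 = 26.
  16 = 1*11 + 5, so a_3 = 1.
  11 = 2*5 + 1, so a_4 = 2.
  5 = 5*1 + 0, so a_5 = 5.
The remainder reaches 0 after 6 divisions, so the expansion has 6 partial quotients, read off in order.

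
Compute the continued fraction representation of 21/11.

[1; 1, 10]

Run the Euclidean algorithm on 21 and 11; the successive quotients are the partial quotients a_0, a_1, ... (each step inverts the fractional part left over by the previous one):
  21 = 1*11 + 10, so a_0 = 1.
  11 = 1*10 + 1, so a_1 = 1.
  10 = 10*1 + 0, so a_2 = 10.
The remainder reaches 0 after 3 divisions, so the expansion has 3 partial quotients, read off in order.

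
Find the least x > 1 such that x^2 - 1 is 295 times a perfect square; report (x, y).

First expand sqrt(295) as a continued fraction. With x_i = (sqrt(295) + m_i)/d_i and (m_0, d_0) = (0, 1): a_0 = floor(sqrt(295)) = 17, since 17^2 = 289 <= 295 < 324 = 18^2.
Iterate m_{i+1} = d_i*a_i - m_i, d_{i+1} = (295 - m_{i+1}^2)/d_i, a_{i+1} = floor((a_0 + m_{i+1})/d_{i+1}):
  m_1 = 1*17 - 0 = 17, d_1 = (295 - 17^2)/1 = 6/1 = 6, a_1 = floor((17 + 17)/6) = 5.
  m_2 = 6*5 - 17 = 13, d_2 = (295 - 13^2)/6 = 126/6 = 21, a_2 = floor((17 + 13)/21) = 1.
  m_3 = 21*1 - 13 = 8, d_3 = (295 - 8^2)/21 = 231/21 = 11, a_3 = floor((17 + 8)/11) = 2.
  m_4 = 11*2 - 8 = 14, d_4 = (295 - 14^2)/11 = 99/11 = 9, a_4 = floor((17 + 14)/9) = 3.
  m_5 = 9*3 - 14 = 13, d_5 = (295 - 13^2)/9 = 126/9 = 14, a_5 = floor((17 + 13)/14) = 2.
  m_6 = 14*2 - 13 = 15, d_6 = (295 - 15^2)/14 = 70/14 = 5, a_6 = floor((17 + 15)/5) = 6.
  m_7 = 5*6 - 15 = 15, d_7 = (295 - 15^2)/5 = 70/5 = 14, a_7 = floor((17 + 15)/14) = 2.
  m_8 = 14*2 - 15 = 13, d_8 = (295 - 13^2)/14 = 126/14 = 9, a_8 = floor((17 + 13)/9) = 3.
  m_9 = 9*3 - 13 = 14, d_9 = (295 - 14^2)/9 = 99/9 = 11, a_9 = floor((17 + 14)/11) = 2.
  m_10 = 11*2 - 14 = 8, d_10 = (295 - 8^2)/11 = 231/11 = 21, a_10 = floor((17 + 8)/21) = 1.
  m_11 = 21*1 - 8 = 13, d_11 = (295 - 13^2)/21 = 126/21 = 6, a_11 = floor((17 + 13)/6) = 5.
  m_12 = 6*5 - 13 = 17, d_12 = (295 - 17^2)/6 = 6/6 = 1, a_12 = floor((17 + 17)/1) = 34.
  m_13 = 1*34 - 17 = 17, d_13 = (295 - 17^2)/1 = 6/1 = 6: (m_13, d_13) = (m_1, d_1) = (17, 6), so from here the quotients repeat a_1, ..., a_12; the period length is 12.
So sqrt(295) = [17; (5, 1, 2, 3, 2, 6, 2, 3, 2, 1, 5, 34)] with period length k = 12.
k is even, so the fundamental solution of x^2 - 295y^2 = 1 is (p_{k-1}, q_{k-1}) = (p_11, q_11); compute convergents through index 11.
Convergents (p_i = a_i*p_{i-1} + p_{i-2}, q_i = a_i*q_{i-1} + q_{i-2} with p_{-2}=0, p_{-1}=1, q_{-2}=1, q_{-1}=0):
  i=0: a_0=17, p_0 = 17*1 + 0 = 17, q_0 = 17*0 + 1 = 1.
  i=1: a_1=5, p_1 = 5*17 + 1 = 86, q_1 = 5*1 + 0 = 5.
  i=2: a_2=1, p_2 = 1*86 + 17 = 103, q_2 = 1*5 + 1 = 6.
  i=3: a_3=2, p_3 = 2*103 + 86 = 292, q_3 = 2*6 + 5 = 17.
  i=4: a_4=3, p_4 = 3*292 + 103 = 979, q_4 = 3*17 + 6 = 57.
  i=5: a_5=2, p_5 = 2*979 + 292 = 2250, q_5 = 2*57 + 17 = 131.
  i=6: a_6=6, p_6 = 6*2250 + 979 = 14479, q_6 = 6*131 + 57 = 843.
  i=7: a_7=2, p_7 = 2*14479 + 2250 = 31208, q_7 = 2*843 + 131 = 1817.
  i=8: a_8=3, p_8 = 3*31208 + 14479 = 108103, q_8 = 3*1817 + 843 = 6294.
  i=9: a_9=2, p_9 = 2*108103 + 31208 = 247414, q_9 = 2*6294 + 1817 = 14405.
  i=10: a_10=1, p_10 = 1*247414 + 108103 = 355517, q_10 = 1*14405 + 6294 = 20699.
  i=11: a_11=5, p_11 = 5*355517 + 247414 = 2024999, q_11 = 5*20699 + 14405 = 117900.
Check: 2024999^2 - 295*117900^2 = 4100620950001 - 4100620950000 = 1, so (x, y) = (2024999, 117900) solves the equation, and by the theorem it is the least positive solution.

(x, y) = (2024999, 117900)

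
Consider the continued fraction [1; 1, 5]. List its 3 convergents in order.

1/1, 2/1, 11/6

Using the convergent recurrence p_i = a_i*p_{i-1} + p_{i-2}, q_i = a_i*q_{i-1} + q_{i-2} with p_{-2}=0, p_{-1}=1, q_{-2}=1, q_{-1}=0:
  i=0: a_0=1, p_0 = 1*1 + 0 = 1, q_0 = 1*0 + 1 = 1.
  i=1: a_1=1, p_1 = 1*1 + 1 = 2, q_1 = 1*1 + 0 = 1.
  i=2: a_2=5, p_2 = 5*2 + 1 = 11, q_2 = 5*1 + 1 = 6.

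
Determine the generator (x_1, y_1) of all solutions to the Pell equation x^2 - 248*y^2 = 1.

(x, y) = (63, 4)

First expand sqrt(248) as a continued fraction. With x_i = (sqrt(248) + m_i)/d_i and (m_0, d_0) = (0, 1): a_0 = floor(sqrt(248)) = 15, since 15^2 = 225 <= 248 < 256 = 16^2.
Iterate m_{i+1} = d_i*a_i - m_i, d_{i+1} = (248 - m_{i+1}^2)/d_i, a_{i+1} = floor((a_0 + m_{i+1})/d_{i+1}):
  m_1 = 1*15 - 0 = 15, d_1 = (248 - 15^2)/1 = 23/1 = 23, a_1 = floor((15 + 15)/23) = 1.
  m_2 = 23*1 - 15 = 8, d_2 = (248 - 8^2)/23 = 184/23 = 8, a_2 = floor((15 + 8)/8) = 2.
  m_3 = 8*2 - 8 = 8, d_3 = (248 - 8^2)/8 = 184/8 = 23, a_3 = floor((15 + 8)/23) = 1.
  m_4 = 23*1 - 8 = 15, d_4 = (248 - 15^2)/23 = 23/23 = 1, a_4 = floor((15 + 15)/1) = 30.
  m_5 = 1*30 - 15 = 15, d_5 = (248 - 15^2)/1 = 23/1 = 23: (m_5, d_5) = (m_1, d_1) = (15, 23), so from here the quotients repeat a_1, ..., a_4; the period length is 4.
So sqrt(248) = [15; (1, 2, 1, 30)] with period length k = 4.
k is even, so the fundamental solution of x^2 - 248y^2 = 1 is (p_{k-1}, q_{k-1}) = (p_3, q_3); compute convergents through index 3.
Convergents (p_i = a_i*p_{i-1} + p_{i-2}, q_i = a_i*q_{i-1} + q_{i-2} with p_{-2}=0, p_{-1}=1, q_{-2}=1, q_{-1}=0):
  i=0: a_0=15, p_0 = 15*1 + 0 = 15, q_0 = 15*0 + 1 = 1.
  i=1: a_1=1, p_1 = 1*15 + 1 = 16, q_1 = 1*1 + 0 = 1.
  i=2: a_2=2, p_2 = 2*16 + 15 = 47, q_2 = 2*1 + 1 = 3.
  i=3: a_3=1, p_3 = 1*47 + 16 = 63, q_3 = 1*3 + 1 = 4.
Check: 63^2 - 248*4^2 = 3969 - 3968 = 1, so (x, y) = (63, 4) solves the equation, and by the theorem it is the least positive solution.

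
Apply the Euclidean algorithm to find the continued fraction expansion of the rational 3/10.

Run the Euclidean algorithm on 3 and 10; the successive quotients are the partial quotients a_0, a_1, ... (each step inverts the fractional part left over by the previous one):
  3 = 0*10 + 3, so a_0 = 0.
  10 = 3*3 + 1, so a_1 = 3.
  3 = 3*1 + 0, so a_2 = 3.
The remainder reaches 0 after 3 divisions, so the expansion has 3 partial quotients, read off in order.

[0; 3, 3]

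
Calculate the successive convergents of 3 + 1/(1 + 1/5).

3/1, 4/1, 23/6

Using the convergent recurrence p_i = a_i*p_{i-1} + p_{i-2}, q_i = a_i*q_{i-1} + q_{i-2} with p_{-2}=0, p_{-1}=1, q_{-2}=1, q_{-1}=0:
  i=0: a_0=3, p_0 = 3*1 + 0 = 3, q_0 = 3*0 + 1 = 1.
  i=1: a_1=1, p_1 = 1*3 + 1 = 4, q_1 = 1*1 + 0 = 1.
  i=2: a_2=5, p_2 = 5*4 + 3 = 23, q_2 = 5*1 + 1 = 6.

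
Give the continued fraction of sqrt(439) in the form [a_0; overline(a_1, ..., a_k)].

Write x_i = (sqrt(439) + m_i)/d_i with (m_0, d_0) = (0, 1). a_0 = floor(sqrt(439)) = 20, since 20^2 = 400 <= 439 < 441 = 21^2.
Iterate m_{i+1} = d_i*a_i - m_i, d_{i+1} = (439 - m_{i+1}^2)/d_i, a_{i+1} = floor((a_0 + m_{i+1})/d_{i+1}):
  m_1 = 1*20 - 0 = 20, d_1 = (439 - 20^2)/1 = 39/1 = 39, a_1 = floor((20 + 20)/39) = 1.
  m_2 = 39*1 - 20 = 19, d_2 = (439 - 19^2)/39 = 78/39 = 2, a_2 = floor((20 + 19)/2) = 19.
  m_3 = 2*19 - 19 = 19, d_3 = (439 - 19^2)/2 = 78/2 = 39, a_3 = floor((20 + 19)/39) = 1.
  m_4 = 39*1 - 19 = 20, d_4 = (439 - 20^2)/39 = 39/39 = 1, a_4 = floor((20 + 20)/1) = 40.
  m_5 = 1*40 - 20 = 20, d_5 = (439 - 20^2)/1 = 39/1 = 39: (m_5, d_5) = (m_1, d_1) = (20, 39), so from here the quotients repeat a_1, ..., a_4; the period length is 4.
Hence the expansion of sqrt(439) is a_0 = 20 followed by the repeating block 1, 19, 1, 40 (period 4).

[20; overline(1, 19, 1, 40)]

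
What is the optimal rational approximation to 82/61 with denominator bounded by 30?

39/29

Expand x = 82/61 as a continued fraction with the Euclidean algorithm:
  82 = 1*61 + 21, so a_0 = 1.
  61 = 2*21 + 19, so a_1 = 2.
  21 = 1*19 + 2, so a_2 = 1.
  19 = 9*2 + 1, so a_3 = 9.
  2 = 2*1 + 0, so a_4 = 2.
so x = [1; 2, 1, 9, 2].
Convergents (p_i = a_i*p_{i-1} + p_{i-2}, q_i = a_i*q_{i-1} + q_{i-2} with p_{-2}=0, p_{-1}=1, q_{-2}=1, q_{-1}=0), until the denominator exceeds 30:
  i=0: a_0=1, p_0 = 1*1 + 0 = 1, q_0 = 1*0 + 1 = 1.
  i=1: a_1=2, p_1 = 2*1 + 1 = 3, q_1 = 2*1 + 0 = 2.
  i=2: a_2=1, p_2 = 1*3 + 1 = 4, q_2 = 1*2 + 1 = 3.
  i=3: a_3=9, p_3 = 9*4 + 3 = 39, q_3 = 9*3 + 2 = 29.
  i=4: a_4=2, p_4 = 2*39 + 4 = 82, q_4 = 2*29 + 3 = 61.
q_4 = 61 > 30, so the last convergent with denominator <= 30 is p_3/q_3 = 39/29.
The closest fraction with denominator <= 30 is either p_3/q_3 or the intermediate fraction (k*p_3 + p_2)/(k*q_3 + q_2) with the largest k >= 1 whose denominator stays <= 30; these approach x as k grows, and every other convergent or intermediate fraction in range is farther away.
Largest k: floor((30 - q_2)/q_3) = floor((30 - 3)/29) = 0.
Since k = 0, no intermediate fraction beyond p_3/q_3 has denominator <= 30, so the convergent 39/29 is the closest (its error is |82*29 - 39*61|/(61*29) = 1/1769).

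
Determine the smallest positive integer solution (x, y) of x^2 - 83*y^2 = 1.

First expand sqrt(83) as a continued fraction. With x_i = (sqrt(83) + m_i)/d_i and (m_0, d_0) = (0, 1): a_0 = floor(sqrt(83)) = 9, since 9^2 = 81 <= 83 < 100 = 10^2.
Iterate m_{i+1} = d_i*a_i - m_i, d_{i+1} = (83 - m_{i+1}^2)/d_i, a_{i+1} = floor((a_0 + m_{i+1})/d_{i+1}):
  m_1 = 1*9 - 0 = 9, d_1 = (83 - 9^2)/1 = 2/1 = 2, a_1 = floor((9 + 9)/2) = 9.
  m_2 = 2*9 - 9 = 9, d_2 = (83 - 9^2)/2 = 2/2 = 1, a_2 = floor((9 + 9)/1) = 18.
  m_3 = 1*18 - 9 = 9, d_3 = (83 - 9^2)/1 = 2/1 = 2: (m_3, d_3) = (m_1, d_1) = (9, 2), so from here the quotients repeat a_1, a_2; the period length is 2.
So sqrt(83) = [9; (9, 18)] with period length k = 2.
k is even, so the fundamental solution of x^2 - 83y^2 = 1 is (p_{k-1}, q_{k-1}) = (p_1, q_1); compute convergents through index 1.
Convergents (p_i = a_i*p_{i-1} + p_{i-2}, q_i = a_i*q_{i-1} + q_{i-2} with p_{-2}=0, p_{-1}=1, q_{-2}=1, q_{-1}=0):
  i=0: a_0=9, p_0 = 9*1 + 0 = 9, q_0 = 9*0 + 1 = 1.
  i=1: a_1=9, p_1 = 9*9 + 1 = 82, q_1 = 9*1 + 0 = 9.
Check: 82^2 - 83*9^2 = 6724 - 6723 = 1, so (x, y) = (82, 9) solves the equation, and by the theorem it is the least positive solution.

(x, y) = (82, 9)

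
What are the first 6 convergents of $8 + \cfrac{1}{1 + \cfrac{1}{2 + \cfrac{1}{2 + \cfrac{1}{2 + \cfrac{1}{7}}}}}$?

Using the convergent recurrence p_i = a_i*p_{i-1} + p_{i-2}, q_i = a_i*q_{i-1} + q_{i-2} with p_{-2}=0, p_{-1}=1, q_{-2}=1, q_{-1}=0:
  i=0: a_0=8, p_0 = 8*1 + 0 = 8, q_0 = 8*0 + 1 = 1.
  i=1: a_1=1, p_1 = 1*8 + 1 = 9, q_1 = 1*1 + 0 = 1.
  i=2: a_2=2, p_2 = 2*9 + 8 = 26, q_2 = 2*1 + 1 = 3.
  i=3: a_3=2, p_3 = 2*26 + 9 = 61, q_3 = 2*3 + 1 = 7.
  i=4: a_4=2, p_4 = 2*61 + 26 = 148, q_4 = 2*7 + 3 = 17.
  i=5: a_5=7, p_5 = 7*148 + 61 = 1097, q_5 = 7*17 + 7 = 126.

8/1, 9/1, 26/3, 61/7, 148/17, 1097/126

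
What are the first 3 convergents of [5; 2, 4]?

Using the convergent recurrence p_i = a_i*p_{i-1} + p_{i-2}, q_i = a_i*q_{i-1} + q_{i-2} with p_{-2}=0, p_{-1}=1, q_{-2}=1, q_{-1}=0:
  i=0: a_0=5, p_0 = 5*1 + 0 = 5, q_0 = 5*0 + 1 = 1.
  i=1: a_1=2, p_1 = 2*5 + 1 = 11, q_1 = 2*1 + 0 = 2.
  i=2: a_2=4, p_2 = 4*11 + 5 = 49, q_2 = 4*2 + 1 = 9.

5/1, 11/2, 49/9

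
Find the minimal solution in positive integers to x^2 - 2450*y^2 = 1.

(x, y) = (99, 2)

First expand sqrt(2450) as a continued fraction. With x_i = (sqrt(2450) + m_i)/d_i and (m_0, d_0) = (0, 1): a_0 = floor(sqrt(2450)) = 49, since 49^2 = 2401 <= 2450 < 2500 = 50^2.
Iterate m_{i+1} = d_i*a_i - m_i, d_{i+1} = (2450 - m_{i+1}^2)/d_i, a_{i+1} = floor((a_0 + m_{i+1})/d_{i+1}):
  m_1 = 1*49 - 0 = 49, d_1 = (2450 - 49^2)/1 = 49/1 = 49, a_1 = floor((49 + 49)/49) = 2.
  m_2 = 49*2 - 49 = 49, d_2 = (2450 - 49^2)/49 = 49/49 = 1, a_2 = floor((49 + 49)/1) = 98.
  m_3 = 1*98 - 49 = 49, d_3 = (2450 - 49^2)/1 = 49/1 = 49: (m_3, d_3) = (m_1, d_1) = (49, 49), so from here the quotients repeat a_1, a_2; the period length is 2.
So sqrt(2450) = [49; (2, 98)] with period length k = 2.
k is even, so the fundamental solution of x^2 - 2450y^2 = 1 is (p_{k-1}, q_{k-1}) = (p_1, q_1); compute convergents through index 1.
Convergents (p_i = a_i*p_{i-1} + p_{i-2}, q_i = a_i*q_{i-1} + q_{i-2} with p_{-2}=0, p_{-1}=1, q_{-2}=1, q_{-1}=0):
  i=0: a_0=49, p_0 = 49*1 + 0 = 49, q_0 = 49*0 + 1 = 1.
  i=1: a_1=2, p_1 = 2*49 + 1 = 99, q_1 = 2*1 + 0 = 2.
Check: 99^2 - 2450*2^2 = 9801 - 9800 = 1, so (x, y) = (99, 2) solves the equation, and by the theorem it is the least positive solution.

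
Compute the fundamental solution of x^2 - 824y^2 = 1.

(x, y) = (59535, 2074)

First expand sqrt(824) as a continued fraction. With x_i = (sqrt(824) + m_i)/d_i and (m_0, d_0) = (0, 1): a_0 = floor(sqrt(824)) = 28, since 28^2 = 784 <= 824 < 841 = 29^2.
Iterate m_{i+1} = d_i*a_i - m_i, d_{i+1} = (824 - m_{i+1}^2)/d_i, a_{i+1} = floor((a_0 + m_{i+1})/d_{i+1}):
  m_1 = 1*28 - 0 = 28, d_1 = (824 - 28^2)/1 = 40/1 = 40, a_1 = floor((28 + 28)/40) = 1.
  m_2 = 40*1 - 28 = 12, d_2 = (824 - 12^2)/40 = 680/40 = 17, a_2 = floor((28 + 12)/17) = 2.
  m_3 = 17*2 - 12 = 22, d_3 = (824 - 22^2)/17 = 340/17 = 20, a_3 = floor((28 + 22)/20) = 2.
  m_4 = 20*2 - 22 = 18, d_4 = (824 - 18^2)/20 = 500/20 = 25, a_4 = floor((28 + 18)/25) = 1.
  m_5 = 25*1 - 18 = 7, d_5 = (824 - 7^2)/25 = 775/25 = 31, a_5 = floor((28 + 7)/31) = 1.
  m_6 = 31*1 - 7 = 24, d_6 = (824 - 24^2)/31 = 248/31 = 8, a_6 = floor((28 + 24)/8) = 6.
  m_7 = 8*6 - 24 = 24, d_7 = (824 - 24^2)/8 = 248/8 = 31, a_7 = floor((28 + 24)/31) = 1.
  m_8 = 31*1 - 24 = 7, d_8 = (824 - 7^2)/31 = 775/31 = 25, a_8 = floor((28 + 7)/25) = 1.
  m_9 = 25*1 - 7 = 18, d_9 = (824 - 18^2)/25 = 500/25 = 20, a_9 = floor((28 + 18)/20) = 2.
  m_10 = 20*2 - 18 = 22, d_10 = (824 - 22^2)/20 = 340/20 = 17, a_10 = floor((28 + 22)/17) = 2.
  m_11 = 17*2 - 22 = 12, d_11 = (824 - 12^2)/17 = 680/17 = 40, a_11 = floor((28 + 12)/40) = 1.
  m_12 = 40*1 - 12 = 28, d_12 = (824 - 28^2)/40 = 40/40 = 1, a_12 = floor((28 + 28)/1) = 56.
  m_13 = 1*56 - 28 = 28, d_13 = (824 - 28^2)/1 = 40/1 = 40: (m_13, d_13) = (m_1, d_1) = (28, 40), so from here the quotients repeat a_1, ..., a_12; the period length is 12.
So sqrt(824) = [28; (1, 2, 2, 1, 1, 6, 1, 1, 2, 2, 1, 56)] with period length k = 12.
k is even, so the fundamental solution of x^2 - 824y^2 = 1 is (p_{k-1}, q_{k-1}) = (p_11, q_11); compute convergents through index 11.
Convergents (p_i = a_i*p_{i-1} + p_{i-2}, q_i = a_i*q_{i-1} + q_{i-2} with p_{-2}=0, p_{-1}=1, q_{-2}=1, q_{-1}=0):
  i=0: a_0=28, p_0 = 28*1 + 0 = 28, q_0 = 28*0 + 1 = 1.
  i=1: a_1=1, p_1 = 1*28 + 1 = 29, q_1 = 1*1 + 0 = 1.
  i=2: a_2=2, p_2 = 2*29 + 28 = 86, q_2 = 2*1 + 1 = 3.
  i=3: a_3=2, p_3 = 2*86 + 29 = 201, q_3 = 2*3 + 1 = 7.
  i=4: a_4=1, p_4 = 1*201 + 86 = 287, q_4 = 1*7 + 3 = 10.
  i=5: a_5=1, p_5 = 1*287 + 201 = 488, q_5 = 1*10 + 7 = 17.
  i=6: a_6=6, p_6 = 6*488 + 287 = 3215, q_6 = 6*17 + 10 = 112.
  i=7: a_7=1, p_7 = 1*3215 + 488 = 3703, q_7 = 1*112 + 17 = 129.
  i=8: a_8=1, p_8 = 1*3703 + 3215 = 6918, q_8 = 1*129 + 112 = 241.
  i=9: a_9=2, p_9 = 2*6918 + 3703 = 17539, q_9 = 2*241 + 129 = 611.
  i=10: a_10=2, p_10 = 2*17539 + 6918 = 41996, q_10 = 2*611 + 241 = 1463.
  i=11: a_11=1, p_11 = 1*41996 + 17539 = 59535, q_11 = 1*1463 + 611 = 2074.
Check: 59535^2 - 824*2074^2 = 3544416225 - 3544416224 = 1, so (x, y) = (59535, 2074) solves the equation, and by the theorem it is the least positive solution.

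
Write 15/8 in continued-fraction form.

[1; 1, 7]

Run the Euclidean algorithm on 15 and 8; the successive quotients are the partial quotients a_0, a_1, ... (each step inverts the fractional part left over by the previous one):
  15 = 1*8 + 7, so a_0 = 1.
  8 = 1*7 + 1, so a_1 = 1.
  7 = 7*1 + 0, so a_2 = 7.
The remainder reaches 0 after 3 divisions, so the expansion has 3 partial quotients, read off in order.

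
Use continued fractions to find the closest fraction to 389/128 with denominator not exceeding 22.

Expand x = 389/128 as a continued fraction with the Euclidean algorithm:
  389 = 3*128 + 5, so a_0 = 3.
  128 = 25*5 + 3, so a_1 = 25.
  5 = 1*3 + 2, so a_2 = 1.
  3 = 1*2 + 1, so a_3 = 1.
  2 = 2*1 + 0, so a_4 = 2.
so x = [3; 25, 1, 1, 2].
Convergents (p_i = a_i*p_{i-1} + p_{i-2}, q_i = a_i*q_{i-1} + q_{i-2} with p_{-2}=0, p_{-1}=1, q_{-2}=1, q_{-1}=0), until the denominator exceeds 22:
  i=0: a_0=3, p_0 = 3*1 + 0 = 3, q_0 = 3*0 + 1 = 1.
  i=1: a_1=25, p_1 = 25*3 + 1 = 76, q_1 = 25*1 + 0 = 25.
q_1 = 25 > 22, so the last convergent with denominator <= 22 is p_0/q_0 = 3/1.
The closest fraction with denominator <= 22 is either p_0/q_0 or the intermediate fraction (k*p_0 + p_{-1})/(k*q_0 + q_{-1}) with the largest k >= 1 whose denominator stays <= 22; these approach x as k grows, and every other convergent or intermediate fraction in range is farther away.
Largest k: floor((22 - q_{-1})/q_0) = floor((22 - 0)/1) = 22 (using the seeds p_{-1} = 1, q_{-1} = 0).
That gives (22*3 + 1)/(22*1 + 0) = 67/22.
Compare the errors: |x - 3/1| = |389*1 - 3*128|/(128*1) = 5/128, and |x - 67/22| = |389*22 - 67*128|/(128*22) = 18/2816.
Cross-multiplying, 18*128 = 2304 < 14080 = 5*2816, so 18/2816 is smaller: the intermediate fraction 67/22 is closer to x than 3/1.

67/22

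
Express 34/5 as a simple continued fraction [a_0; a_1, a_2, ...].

Run the Euclidean algorithm on 34 and 5; the successive quotients are the partial quotients a_0, a_1, ... (each step inverts the fractional part left over by the previous one):
  34 = 6*5 + 4, so a_0 = 6.
  5 = 1*4 + 1, so a_1 = 1.
  4 = 4*1 + 0, so a_2 = 4.
The remainder reaches 0 after 3 divisions, so the expansion has 3 partial quotients, read off in order.

[6; 1, 4]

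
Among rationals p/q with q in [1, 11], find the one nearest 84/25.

37/11

Expand x = 84/25 as a continued fraction with the Euclidean algorithm:
  84 = 3*25 + 9, so a_0 = 3.
  25 = 2*9 + 7, so a_1 = 2.
  9 = 1*7 + 2, so a_2 = 1.
  7 = 3*2 + 1, so a_3 = 3.
  2 = 2*1 + 0, so a_4 = 2.
so x = [3; 2, 1, 3, 2].
Convergents (p_i = a_i*p_{i-1} + p_{i-2}, q_i = a_i*q_{i-1} + q_{i-2} with p_{-2}=0, p_{-1}=1, q_{-2}=1, q_{-1}=0), until the denominator exceeds 11:
  i=0: a_0=3, p_0 = 3*1 + 0 = 3, q_0 = 3*0 + 1 = 1.
  i=1: a_1=2, p_1 = 2*3 + 1 = 7, q_1 = 2*1 + 0 = 2.
  i=2: a_2=1, p_2 = 1*7 + 3 = 10, q_2 = 1*2 + 1 = 3.
  i=3: a_3=3, p_3 = 3*10 + 7 = 37, q_3 = 3*3 + 2 = 11.
  i=4: a_4=2, p_4 = 2*37 + 10 = 84, q_4 = 2*11 + 3 = 25.
q_4 = 25 > 11, so the last convergent with denominator <= 11 is p_3/q_3 = 37/11.
The closest fraction with denominator <= 11 is either p_3/q_3 or the intermediate fraction (k*p_3 + p_2)/(k*q_3 + q_2) with the largest k >= 1 whose denominator stays <= 11; these approach x as k grows, and every other convergent or intermediate fraction in range is farther away.
Largest k: floor((11 - q_2)/q_3) = floor((11 - 3)/11) = 0.
Since k = 0, no intermediate fraction beyond p_3/q_3 has denominator <= 11, so the convergent 37/11 is the closest (its error is |84*11 - 37*25|/(25*11) = 1/275).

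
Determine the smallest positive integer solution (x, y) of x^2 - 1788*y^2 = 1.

(x, y) = (43807, 1036)

First expand sqrt(1788) as a continued fraction. With x_i = (sqrt(1788) + m_i)/d_i and (m_0, d_0) = (0, 1): a_0 = floor(sqrt(1788)) = 42, since 42^2 = 1764 <= 1788 < 1849 = 43^2.
Iterate m_{i+1} = d_i*a_i - m_i, d_{i+1} = (1788 - m_{i+1}^2)/d_i, a_{i+1} = floor((a_0 + m_{i+1})/d_{i+1}):
  m_1 = 1*42 - 0 = 42, d_1 = (1788 - 42^2)/1 = 24/1 = 24, a_1 = floor((42 + 42)/24) = 3.
  m_2 = 24*3 - 42 = 30, d_2 = (1788 - 30^2)/24 = 888/24 = 37, a_2 = floor((42 + 30)/37) = 1.
  m_3 = 37*1 - 30 = 7, d_3 = (1788 - 7^2)/37 = 1739/37 = 47, a_3 = floor((42 + 7)/47) = 1.
  m_4 = 47*1 - 7 = 40, d_4 = (1788 - 40^2)/47 = 188/47 = 4, a_4 = floor((42 + 40)/4) = 20.
  m_5 = 4*20 - 40 = 40, d_5 = (1788 - 40^2)/4 = 188/4 = 47, a_5 = floor((42 + 40)/47) = 1.
  m_6 = 47*1 - 40 = 7, d_6 = (1788 - 7^2)/47 = 1739/47 = 37, a_6 = floor((42 + 7)/37) = 1.
  m_7 = 37*1 - 7 = 30, d_7 = (1788 - 30^2)/37 = 888/37 = 24, a_7 = floor((42 + 30)/24) = 3.
  m_8 = 24*3 - 30 = 42, d_8 = (1788 - 42^2)/24 = 24/24 = 1, a_8 = floor((42 + 42)/1) = 84.
  m_9 = 1*84 - 42 = 42, d_9 = (1788 - 42^2)/1 = 24/1 = 24: (m_9, d_9) = (m_1, d_1) = (42, 24), so from here the quotients repeat a_1, ..., a_8; the period length is 8.
So sqrt(1788) = [42; (3, 1, 1, 20, 1, 1, 3, 84)] with period length k = 8.
k is even, so the fundamental solution of x^2 - 1788y^2 = 1 is (p_{k-1}, q_{k-1}) = (p_7, q_7); compute convergents through index 7.
Convergents (p_i = a_i*p_{i-1} + p_{i-2}, q_i = a_i*q_{i-1} + q_{i-2} with p_{-2}=0, p_{-1}=1, q_{-2}=1, q_{-1}=0):
  i=0: a_0=42, p_0 = 42*1 + 0 = 42, q_0 = 42*0 + 1 = 1.
  i=1: a_1=3, p_1 = 3*42 + 1 = 127, q_1 = 3*1 + 0 = 3.
  i=2: a_2=1, p_2 = 1*127 + 42 = 169, q_2 = 1*3 + 1 = 4.
  i=3: a_3=1, p_3 = 1*169 + 127 = 296, q_3 = 1*4 + 3 = 7.
  i=4: a_4=20, p_4 = 20*296 + 169 = 6089, q_4 = 20*7 + 4 = 144.
  i=5: a_5=1, p_5 = 1*6089 + 296 = 6385, q_5 = 1*144 + 7 = 151.
  i=6: a_6=1, p_6 = 1*6385 + 6089 = 12474, q_6 = 1*151 + 144 = 295.
  i=7: a_7=3, p_7 = 3*12474 + 6385 = 43807, q_7 = 3*295 + 151 = 1036.
Check: 43807^2 - 1788*1036^2 = 1919053249 - 1919053248 = 1, so (x, y) = (43807, 1036) solves the equation, and by the theorem it is the least positive solution.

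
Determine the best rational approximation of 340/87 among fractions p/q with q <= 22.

Expand x = 340/87 as a continued fraction with the Euclidean algorithm:
  340 = 3*87 + 79, so a_0 = 3.
  87 = 1*79 + 8, so a_1 = 1.
  79 = 9*8 + 7, so a_2 = 9.
  8 = 1*7 + 1, so a_3 = 1.
  7 = 7*1 + 0, so a_4 = 7.
so x = [3; 1, 9, 1, 7].
Convergents (p_i = a_i*p_{i-1} + p_{i-2}, q_i = a_i*q_{i-1} + q_{i-2} with p_{-2}=0, p_{-1}=1, q_{-2}=1, q_{-1}=0), until the denominator exceeds 22:
  i=0: a_0=3, p_0 = 3*1 + 0 = 3, q_0 = 3*0 + 1 = 1.
  i=1: a_1=1, p_1 = 1*3 + 1 = 4, q_1 = 1*1 + 0 = 1.
  i=2: a_2=9, p_2 = 9*4 + 3 = 39, q_2 = 9*1 + 1 = 10.
  i=3: a_3=1, p_3 = 1*39 + 4 = 43, q_3 = 1*10 + 1 = 11.
  i=4: a_4=7, p_4 = 7*43 + 39 = 340, q_4 = 7*11 + 10 = 87.
q_4 = 87 > 22, so the last convergent with denominator <= 22 is p_3/q_3 = 43/11.
The closest fraction with denominator <= 22 is either p_3/q_3 or the intermediate fraction (k*p_3 + p_2)/(k*q_3 + q_2) with the largest k >= 1 whose denominator stays <= 22; these approach x as k grows, and every other convergent or intermediate fraction in range is farther away.
Largest k: floor((22 - q_2)/q_3) = floor((22 - 10)/11) = 1.
That gives (1*43 + 39)/(1*11 + 10) = 82/21.
Compare the errors: |x - 43/11| = |340*11 - 43*87|/(87*11) = 1/957, and |x - 82/21| = |340*21 - 82*87|/(87*21) = 6/1827.
Cross-multiplying, 1*1827 = 1827 < 5742 = 6*957, so 1/957 is smaller: the convergent 43/11 is closer to x than 82/21.

43/11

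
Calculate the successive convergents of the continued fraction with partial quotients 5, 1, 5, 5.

Using the convergent recurrence p_i = a_i*p_{i-1} + p_{i-2}, q_i = a_i*q_{i-1} + q_{i-2} with p_{-2}=0, p_{-1}=1, q_{-2}=1, q_{-1}=0:
  i=0: a_0=5, p_0 = 5*1 + 0 = 5, q_0 = 5*0 + 1 = 1.
  i=1: a_1=1, p_1 = 1*5 + 1 = 6, q_1 = 1*1 + 0 = 1.
  i=2: a_2=5, p_2 = 5*6 + 5 = 35, q_2 = 5*1 + 1 = 6.
  i=3: a_3=5, p_3 = 5*35 + 6 = 181, q_3 = 5*6 + 1 = 31.

5/1, 6/1, 35/6, 181/31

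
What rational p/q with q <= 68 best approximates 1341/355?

Expand x = 1341/355 as a continued fraction with the Euclidean algorithm:
  1341 = 3*355 + 276, so a_0 = 3.
  355 = 1*276 + 79, so a_1 = 1.
  276 = 3*79 + 39, so a_2 = 3.
  79 = 2*39 + 1, so a_3 = 2.
  39 = 39*1 + 0, so a_4 = 39.
so x = [3; 1, 3, 2, 39].
Convergents (p_i = a_i*p_{i-1} + p_{i-2}, q_i = a_i*q_{i-1} + q_{i-2} with p_{-2}=0, p_{-1}=1, q_{-2}=1, q_{-1}=0), until the denominator exceeds 68:
  i=0: a_0=3, p_0 = 3*1 + 0 = 3, q_0 = 3*0 + 1 = 1.
  i=1: a_1=1, p_1 = 1*3 + 1 = 4, q_1 = 1*1 + 0 = 1.
  i=2: a_2=3, p_2 = 3*4 + 3 = 15, q_2 = 3*1 + 1 = 4.
  i=3: a_3=2, p_3 = 2*15 + 4 = 34, q_3 = 2*4 + 1 = 9.
  i=4: a_4=39, p_4 = 39*34 + 15 = 1341, q_4 = 39*9 + 4 = 355.
q_4 = 355 > 68, so the last convergent with denominator <= 68 is p_3/q_3 = 34/9.
The closest fraction with denominator <= 68 is either p_3/q_3 or the intermediate fraction (k*p_3 + p_2)/(k*q_3 + q_2) with the largest k >= 1 whose denominator stays <= 68; these approach x as k grows, and every other convergent or intermediate fraction in range is farther away.
Largest k: floor((68 - q_2)/q_3) = floor((68 - 4)/9) = 7.
That gives (7*34 + 15)/(7*9 + 4) = 253/67.
Compare the errors: |x - 34/9| = |1341*9 - 34*355|/(355*9) = 1/3195, and |x - 253/67| = |1341*67 - 253*355|/(355*67) = 32/23785.
Cross-multiplying, 1*23785 = 23785 < 102240 = 32*3195, so 1/3195 is smaller: the convergent 34/9 is closer to x than 253/67.

34/9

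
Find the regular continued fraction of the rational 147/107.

[1; 2, 1, 2, 13]

Run the Euclidean algorithm on 147 and 107; the successive quotients are the partial quotients a_0, a_1, ... (each step inverts the fractional part left over by the previous one):
  147 = 1*107 + 40, so a_0 = 1.
  107 = 2*40 + 27, so a_1 = 2.
  40 = 1*27 + 13, so a_2 = 1.
  27 = 2*13 + 1, so a_3 = 2.
  13 = 13*1 + 0, so a_4 = 13.
The remainder reaches 0 after 5 divisions, so the expansion has 5 partial quotients, read off in order.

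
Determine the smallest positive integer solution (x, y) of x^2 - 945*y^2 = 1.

(x, y) = (275561, 8964)

First expand sqrt(945) as a continued fraction. With x_i = (sqrt(945) + m_i)/d_i and (m_0, d_0) = (0, 1): a_0 = floor(sqrt(945)) = 30, since 30^2 = 900 <= 945 < 961 = 31^2.
Iterate m_{i+1} = d_i*a_i - m_i, d_{i+1} = (945 - m_{i+1}^2)/d_i, a_{i+1} = floor((a_0 + m_{i+1})/d_{i+1}):
  m_1 = 1*30 - 0 = 30, d_1 = (945 - 30^2)/1 = 45/1 = 45, a_1 = floor((30 + 30)/45) = 1.
  m_2 = 45*1 - 30 = 15, d_2 = (945 - 15^2)/45 = 720/45 = 16, a_2 = floor((30 + 15)/16) = 2.
  m_3 = 16*2 - 15 = 17, d_3 = (945 - 17^2)/16 = 656/16 = 41, a_3 = floor((30 + 17)/41) = 1.
  m_4 = 41*1 - 17 = 24, d_4 = (945 - 24^2)/41 = 369/41 = 9, a_4 = floor((30 + 24)/9) = 6.
  m_5 = 9*6 - 24 = 30, d_5 = (945 - 30^2)/9 = 45/9 = 5, a_5 = floor((30 + 30)/5) = 12.
  m_6 = 5*12 - 30 = 30, d_6 = (945 - 30^2)/5 = 45/5 = 9, a_6 = floor((30 + 30)/9) = 6.
  m_7 = 9*6 - 30 = 24, d_7 = (945 - 24^2)/9 = 369/9 = 41, a_7 = floor((30 + 24)/41) = 1.
  m_8 = 41*1 - 24 = 17, d_8 = (945 - 17^2)/41 = 656/41 = 16, a_8 = floor((30 + 17)/16) = 2.
  m_9 = 16*2 - 17 = 15, d_9 = (945 - 15^2)/16 = 720/16 = 45, a_9 = floor((30 + 15)/45) = 1.
  m_10 = 45*1 - 15 = 30, d_10 = (945 - 30^2)/45 = 45/45 = 1, a_10 = floor((30 + 30)/1) = 60.
  m_11 = 1*60 - 30 = 30, d_11 = (945 - 30^2)/1 = 45/1 = 45: (m_11, d_11) = (m_1, d_1) = (30, 45), so from here the quotients repeat a_1, ..., a_10; the period length is 10.
So sqrt(945) = [30; (1, 2, 1, 6, 12, 6, 1, 2, 1, 60)] with period length k = 10.
k is even, so the fundamental solution of x^2 - 945y^2 = 1 is (p_{k-1}, q_{k-1}) = (p_9, q_9); compute convergents through index 9.
Convergents (p_i = a_i*p_{i-1} + p_{i-2}, q_i = a_i*q_{i-1} + q_{i-2} with p_{-2}=0, p_{-1}=1, q_{-2}=1, q_{-1}=0):
  i=0: a_0=30, p_0 = 30*1 + 0 = 30, q_0 = 30*0 + 1 = 1.
  i=1: a_1=1, p_1 = 1*30 + 1 = 31, q_1 = 1*1 + 0 = 1.
  i=2: a_2=2, p_2 = 2*31 + 30 = 92, q_2 = 2*1 + 1 = 3.
  i=3: a_3=1, p_3 = 1*92 + 31 = 123, q_3 = 1*3 + 1 = 4.
  i=4: a_4=6, p_4 = 6*123 + 92 = 830, q_4 = 6*4 + 3 = 27.
  i=5: a_5=12, p_5 = 12*830 + 123 = 10083, q_5 = 12*27 + 4 = 328.
  i=6: a_6=6, p_6 = 6*10083 + 830 = 61328, q_6 = 6*328 + 27 = 1995.
  i=7: a_7=1, p_7 = 1*61328 + 10083 = 71411, q_7 = 1*1995 + 328 = 2323.
  i=8: a_8=2, p_8 = 2*71411 + 61328 = 204150, q_8 = 2*2323 + 1995 = 6641.
  i=9: a_9=1, p_9 = 1*204150 + 71411 = 275561, q_9 = 1*6641 + 2323 = 8964.
Check: 275561^2 - 945*8964^2 = 75933864721 - 75933864720 = 1, so (x, y) = (275561, 8964) solves the equation, and by the theorem it is the least positive solution.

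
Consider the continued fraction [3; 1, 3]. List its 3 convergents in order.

3/1, 4/1, 15/4

Using the convergent recurrence p_i = a_i*p_{i-1} + p_{i-2}, q_i = a_i*q_{i-1} + q_{i-2} with p_{-2}=0, p_{-1}=1, q_{-2}=1, q_{-1}=0:
  i=0: a_0=3, p_0 = 3*1 + 0 = 3, q_0 = 3*0 + 1 = 1.
  i=1: a_1=1, p_1 = 1*3 + 1 = 4, q_1 = 1*1 + 0 = 1.
  i=2: a_2=3, p_2 = 3*4 + 3 = 15, q_2 = 3*1 + 1 = 4.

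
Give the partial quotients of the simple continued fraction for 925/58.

[15; 1, 18, 3]

Run the Euclidean algorithm on 925 and 58; the successive quotients are the partial quotients a_0, a_1, ... (each step inverts the fractional part left over by the previous one):
  925 = 15*58 + 55, so a_0 = 15.
  58 = 1*55 + 3, so a_1 = 1.
  55 = 18*3 + 1, so a_2 = 18.
  3 = 3*1 + 0, so a_3 = 3.
The remainder reaches 0 after 4 divisions, so the expansion has 4 partial quotients, read off in order.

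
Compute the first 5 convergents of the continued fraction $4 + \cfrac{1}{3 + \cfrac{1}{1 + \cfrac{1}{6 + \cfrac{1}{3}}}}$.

4/1, 13/3, 17/4, 115/27, 362/85

Using the convergent recurrence p_i = a_i*p_{i-1} + p_{i-2}, q_i = a_i*q_{i-1} + q_{i-2} with p_{-2}=0, p_{-1}=1, q_{-2}=1, q_{-1}=0:
  i=0: a_0=4, p_0 = 4*1 + 0 = 4, q_0 = 4*0 + 1 = 1.
  i=1: a_1=3, p_1 = 3*4 + 1 = 13, q_1 = 3*1 + 0 = 3.
  i=2: a_2=1, p_2 = 1*13 + 4 = 17, q_2 = 1*3 + 1 = 4.
  i=3: a_3=6, p_3 = 6*17 + 13 = 115, q_3 = 6*4 + 3 = 27.
  i=4: a_4=3, p_4 = 3*115 + 17 = 362, q_4 = 3*27 + 4 = 85.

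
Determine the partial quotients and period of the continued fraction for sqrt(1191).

Write x_i = (sqrt(1191) + m_i)/d_i with (m_0, d_0) = (0, 1). a_0 = floor(sqrt(1191)) = 34, since 34^2 = 1156 <= 1191 < 1225 = 35^2.
Iterate m_{i+1} = d_i*a_i - m_i, d_{i+1} = (1191 - m_{i+1}^2)/d_i, a_{i+1} = floor((a_0 + m_{i+1})/d_{i+1}):
  m_1 = 1*34 - 0 = 34, d_1 = (1191 - 34^2)/1 = 35/1 = 35, a_1 = floor((34 + 34)/35) = 1.
  m_2 = 35*1 - 34 = 1, d_2 = (1191 - 1^2)/35 = 1190/35 = 34, a_2 = floor((34 + 1)/34) = 1.
  m_3 = 34*1 - 1 = 33, d_3 = (1191 - 33^2)/34 = 102/34 = 3, a_3 = floor((34 + 33)/3) = 22.
  m_4 = 3*22 - 33 = 33, d_4 = (1191 - 33^2)/3 = 102/3 = 34, a_4 = floor((34 + 33)/34) = 1.
  m_5 = 34*1 - 33 = 1, d_5 = (1191 - 1^2)/34 = 1190/34 = 35, a_5 = floor((34 + 1)/35) = 1.
  m_6 = 35*1 - 1 = 34, d_6 = (1191 - 34^2)/35 = 35/35 = 1, a_6 = floor((34 + 34)/1) = 68.
  m_7 = 1*68 - 34 = 34, d_7 = (1191 - 34^2)/1 = 35/1 = 35: (m_7, d_7) = (m_1, d_1) = (34, 35), so from here the quotients repeat a_1, ..., a_6; the period length is 6.
Hence the expansion of sqrt(1191) is a_0 = 34 followed by the repeating block 1, 1, 22, 1, 1, 68 (period 6).

[34; (1, 1, 22, 1, 1, 68)]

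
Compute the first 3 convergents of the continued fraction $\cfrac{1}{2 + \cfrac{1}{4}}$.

0/1, 1/2, 4/9

Using the convergent recurrence p_i = a_i*p_{i-1} + p_{i-2}, q_i = a_i*q_{i-1} + q_{i-2} with p_{-2}=0, p_{-1}=1, q_{-2}=1, q_{-1}=0:
  i=0: a_0=0, p_0 = 0*1 + 0 = 0, q_0 = 0*0 + 1 = 1.
  i=1: a_1=2, p_1 = 2*0 + 1 = 1, q_1 = 2*1 + 0 = 2.
  i=2: a_2=4, p_2 = 4*1 + 0 = 4, q_2 = 4*2 + 1 = 9.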